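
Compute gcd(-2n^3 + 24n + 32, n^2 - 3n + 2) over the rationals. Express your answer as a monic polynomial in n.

By polynomial division,
  -2n^3 + 24n + 32 = (-2n - 6)(n^2 - 3n + 2) + (10n + 44)
  n^2 - 3n + 2 = ((1/10)n - 37/50)(10n + 44) + (864/25)
  10n + 44 = ((125/432)n + 275/216)(864/25) + (0)
The last nonzero remainder is the constant 864/25, so the polynomials are coprime and gcd = 1.

1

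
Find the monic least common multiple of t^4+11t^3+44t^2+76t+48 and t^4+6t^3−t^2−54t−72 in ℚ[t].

t^5+8t^4+11t^3−56t^2−180t−144

Apply the Euclidean algorithm:
  t^4+11t^3+44t^2+76t+48 = (t^4+6t^3−t^2−54t−72) + (5t^3+45t^2+130t+120)
  t^4+6t^3−t^2−54t−72 = ((1/5)t−3/5)(5t^3+45t^2+130t+120) + (0)
Last nonzero remainder: 5t^3+45t^2+130t+120. Dividing through by 5 gives the monic gcd t^3+9t^2+26t+24.
Then lcm(f, g) = f·g / gcd(f, g); expanding and making the result monic gives the answer.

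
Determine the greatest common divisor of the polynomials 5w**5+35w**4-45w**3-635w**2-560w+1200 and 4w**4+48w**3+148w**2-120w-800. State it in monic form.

w**2+9w+20

Euclidean algorithm in ℚ[w]:
  5w**5+35w**4-45w**3-635w**2-560w+1200 = ((5/4)w-25/4)(4w**4+48w**3+148w**2-120w-800) + (70w**3+440w**2-310w-3800)
  4w**4+48w**3+148w**2-120w-800 = ((2/35)w+16/49)(70w**3+440w**2-310w-3800) + ((1080/49)w**2+(9720/49)w+21600/49)
  70w**3+440w**2-310w-3800 = ((343/108)w-931/108)((1080/49)w**2+(9720/49)w+21600/49) + (0)
Last nonzero remainder: (1080/49)w**2+(9720/49)w+21600/49. Dividing through by 1080/49 gives the monic gcd w**2+9w+20.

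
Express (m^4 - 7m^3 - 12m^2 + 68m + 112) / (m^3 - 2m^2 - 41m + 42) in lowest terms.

(m^3 - 12m - 16)/(m^2 + 5m - 6)

Euclidean algorithm in ℚ[m]:
  m^4 - 7m^3 - 12m^2 + 68m + 112 = (m - 5)(m^3 - 2m^2 - 41m + 42) + (19m^2 - 179m + 322)
  m^3 - 2m^2 - 41m + 42 = ((1/19)m + 141/361)(19m^2 - 179m + 322) + ((4320/361)m - 30240/361)
  19m^2 - 179m + 322 = ((6859/4320)m - 8303/2160)((4320/361)m - 30240/361) + (0)
Last nonzero remainder: (4320/361)m - 30240/361. Dividing through by 4320/361 gives the monic gcd m - 7.
Cancel m - 7 from numerator and denominator to get the reduced form.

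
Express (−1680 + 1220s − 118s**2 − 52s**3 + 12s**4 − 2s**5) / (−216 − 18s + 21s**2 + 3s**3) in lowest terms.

(140 − 90s + 14s**2 − 2s**3)/(18 + 3s)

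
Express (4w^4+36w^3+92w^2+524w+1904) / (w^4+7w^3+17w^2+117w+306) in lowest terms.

(4w^2+44w+112)/(w^2+9w+18)

Apply the Euclidean algorithm:
  4w^4+36w^3+92w^2+524w+1904 = (4)(w^4+7w^3+17w^2+117w+306) + (8w^3+24w^2+56w+680)
  w^4+7w^3+17w^2+117w+306 = ((1/8)w+1/2)(8w^3+24w^2+56w+680) + (−2w^2+4w−34)
  8w^3+24w^2+56w+680 = (−4w−20)(−2w^2+4w−34) + (0)
Last nonzero remainder: −2w^2+4w−34. Dividing through by −2 gives the monic gcd w^2−2w+17.
Cancel w^2−2w+17 from numerator and denominator to get the reduced form.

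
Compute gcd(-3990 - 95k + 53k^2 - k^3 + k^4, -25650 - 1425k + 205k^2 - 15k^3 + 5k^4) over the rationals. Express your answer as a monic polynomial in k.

Repeated division with remainder:
  k^4 - k^3 + 53k^2 - 95k - 3990 = (1/5)(5k^4 - 15k^3 + 205k^2 - 1425k - 25650) + (2k^3 + 12k^2 + 190k + 1140)
  5k^4 - 15k^3 + 205k^2 - 1425k - 25650 = ((5/2)k - 45/2)(2k^3 + 12k^2 + 190k + 1140) + (0)
Last nonzero remainder: 2k^3 + 12k^2 + 190k + 1140. Dividing through by 2 gives the monic gcd k^3 + 6k^2 + 95k + 570.

570 + 95k + 6k^2 + k^3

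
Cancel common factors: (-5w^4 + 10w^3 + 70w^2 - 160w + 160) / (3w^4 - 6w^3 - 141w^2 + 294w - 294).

(-5w^2 + 80)/(3w^2 - 147)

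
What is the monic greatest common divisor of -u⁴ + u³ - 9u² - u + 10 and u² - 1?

u² - 1

Repeated division with remainder:
  -u⁴ + u³ - 9u² - u + 10 = (-u² + u - 10)(u² - 1) + (0)
The last nonzero remainder u² - 1 is already monic.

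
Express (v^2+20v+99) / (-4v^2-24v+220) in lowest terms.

Euclidean algorithm in ℚ[v]:
  v^2+20v+99 = (-1/4)(-4v^2-24v+220) + (14v+154)
  -4v^2-24v+220 = (-(2/7)v+10/7)(14v+154) + (0)
Last nonzero remainder: 14v+154. Dividing through by 14 gives the monic gcd v+11.
Cancel v+11 from numerator and denominator to get the reduced form.

(-v-9)/(4v-20)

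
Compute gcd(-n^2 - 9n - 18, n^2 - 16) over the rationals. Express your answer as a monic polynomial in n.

1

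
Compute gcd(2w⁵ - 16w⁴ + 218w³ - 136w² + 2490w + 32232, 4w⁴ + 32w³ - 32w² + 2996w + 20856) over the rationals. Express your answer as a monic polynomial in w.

By polynomial division,
  2w⁵ - 16w⁴ + 218w³ - 136w² + 2490w + 32232 = ((1/2)w - 8)(4w⁴ + 32w³ - 32w² + 2996w + 20856) + (490w³ - 1890w² + 16030w + 199080)
  4w⁴ + 32w³ - 32w² + 2996w + 20856 = ((2/245)w + 166/1715)(490w³ - 1890w² + 16030w + 199080) + ((984/49)w² - (8856/49)w + 77736/49)
  490w³ - 1890w² + 16030w + 199080 = ((12005/492)w + 5145/41)((984/49)w² - (8856/49)w + 77736/49) + (0)
Last nonzero remainder: (984/49)w² - (8856/49)w + 77736/49. Dividing through by 984/49 gives the monic gcd w² - 9w + 79.

w² - 9w + 79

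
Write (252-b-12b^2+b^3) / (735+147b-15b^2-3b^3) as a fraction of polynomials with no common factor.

(36+5b-b^2)/(105+36b+3b^2)

Repeated division with remainder:
  b^3-12b^2-b+252 = (-1/3)(-3b^3-15b^2+147b+735) + (-17b^2+48b+497)
  -3b^3-15b^2+147b+735 = ((3/17)b+399/289)(-17b^2+48b+497) + (-(2016/289)b+14112/289)
  -17b^2+48b+497 = ((4913/2016)b+20519/2016)(-(2016/289)b+14112/289) + (0)
Last nonzero remainder: -(2016/289)b+14112/289. Dividing through by -2016/289 gives the monic gcd b-7.
Cancel b-7 from numerator and denominator to get the reduced form.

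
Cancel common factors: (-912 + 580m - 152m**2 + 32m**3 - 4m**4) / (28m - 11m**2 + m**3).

(228 - 88m + 16m**2 - 4m**3)/(-7m + m**2)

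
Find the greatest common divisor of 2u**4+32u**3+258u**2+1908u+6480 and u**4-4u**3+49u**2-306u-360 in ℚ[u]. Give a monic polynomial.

u**2+u+60

Apply the Euclidean algorithm:
  2u**4+32u**3+258u**2+1908u+6480 = (2)(u**4-4u**3+49u**2-306u-360) + (40u**3+160u**2+2520u+7200)
  u**4-4u**3+49u**2-306u-360 = ((1/40)u-1/5)(40u**3+160u**2+2520u+7200) + (18u**2+18u+1080)
  40u**3+160u**2+2520u+7200 = ((20/9)u+20/3)(18u**2+18u+1080) + (0)
Last nonzero remainder: 18u**2+18u+1080. Dividing through by 18 gives the monic gcd u**2+u+60.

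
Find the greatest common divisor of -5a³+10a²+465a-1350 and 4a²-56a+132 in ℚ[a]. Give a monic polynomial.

By polynomial division,
  -5a³+10a²+465a-1350 = (-(5/4)a-15)(4a²-56a+132) + (-210a+630)
  4a²-56a+132 = (-(2/105)a+22/105)(-210a+630) + (0)
Last nonzero remainder: -210a+630. Dividing through by -210 gives the monic gcd a-3.

a-3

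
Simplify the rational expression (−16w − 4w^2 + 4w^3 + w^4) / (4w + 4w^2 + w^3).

Apply the Euclidean algorithm:
  w^4 + 4w^3 − 4w^2 − 16w = (w)(w^3 + 4w^2 + 4w) + (−8w^2 − 16w)
  w^3 + 4w^2 + 4w = (−(1/8)w − 1/4)(−8w^2 − 16w) + (0)
Last nonzero remainder: −8w^2 − 16w. Dividing through by −8 gives the monic gcd w^2 + 2w.
Cancel w^2 + 2w from numerator and denominator to get the reduced form.

(−8 + 2w + w^2)/(2 + w)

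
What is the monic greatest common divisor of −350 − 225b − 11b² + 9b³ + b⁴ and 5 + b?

Repeated division with remainder:
  b⁴ + 9b³ − 11b² − 225b − 350 = (b³ + 4b² − 31b − 70)(b + 5) + (0)
The last nonzero remainder b + 5 is already monic.

5 + b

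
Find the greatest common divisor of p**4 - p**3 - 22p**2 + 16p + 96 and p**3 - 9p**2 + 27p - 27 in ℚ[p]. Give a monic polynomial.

p - 3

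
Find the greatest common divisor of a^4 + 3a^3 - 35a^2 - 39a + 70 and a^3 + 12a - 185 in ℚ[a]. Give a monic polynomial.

a - 5

Euclidean algorithm in ℚ[a]:
  a^4 + 3a^3 - 35a^2 - 39a + 70 = (a + 3)(a^3 + 12a - 185) + (-47a^2 + 110a + 625)
  a^3 + 12a - 185 = (-(1/47)a - 110/2209)(-47a^2 + 110a + 625) + ((67983/2209)a - 339915/2209)
  -47a^2 + 110a + 625 = (-(103823/67983)a - 276125/67983)((67983/2209)a - 339915/2209) + (0)
Last nonzero remainder: (67983/2209)a - 339915/2209. Dividing through by 67983/2209 gives the monic gcd a - 5.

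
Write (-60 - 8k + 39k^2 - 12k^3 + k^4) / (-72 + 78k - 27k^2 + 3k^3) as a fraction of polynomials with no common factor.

Euclidean algorithm in ℚ[k]:
  k^4 - 12k^3 + 39k^2 - 8k - 60 = ((1/3)k - 1)(3k^3 - 27k^2 + 78k - 72) + (-14k^2 + 94k - 132)
  3k^3 - 27k^2 + 78k - 72 = (-(3/14)k + 24/49)(-14k^2 + 94k - 132) + ((180/49)k - 360/49)
  -14k^2 + 94k - 132 = (-(343/90)k + 539/30)((180/49)k - 360/49) + (0)
Last nonzero remainder: (180/49)k - 360/49. Dividing through by 180/49 gives the monic gcd k - 2.
Cancel k - 2 from numerator and denominator to get the reduced form.

(30 + 19k - 10k^2 + k^3)/(36 - 21k + 3k^2)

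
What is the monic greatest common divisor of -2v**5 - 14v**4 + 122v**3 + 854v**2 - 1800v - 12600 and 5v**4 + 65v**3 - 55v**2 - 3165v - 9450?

Apply the Euclidean algorithm:
  -2v**5 - 14v**4 + 122v**3 + 854v**2 - 1800v - 12600 = (-(2/5)v + 12/5)(5v**4 + 65v**3 - 55v**2 - 3165v - 9450) + (-56v**3 - 280v**2 + 2016v + 10080)
  5v**4 + 65v**3 - 55v**2 - 3165v - 9450 = (-(5/56)v - 5/7)(-56v**3 - 280v**2 + 2016v + 10080) + (-75v**2 - 825v - 2250)
  -56v**3 - 280v**2 + 2016v + 10080 = ((56/75)v - 112/25)(-75v**2 - 825v - 2250) + (0)
Last nonzero remainder: -75v**2 - 825v - 2250. Dividing through by -75 gives the monic gcd v**2 + 11v + 30.

v**2 + 11v + 30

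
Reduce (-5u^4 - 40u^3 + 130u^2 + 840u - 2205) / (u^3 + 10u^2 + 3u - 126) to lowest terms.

Apply the Euclidean algorithm:
  -5u^4 - 40u^3 + 130u^2 + 840u - 2205 = (-5u + 10)(u^3 + 10u^2 + 3u - 126) + (45u^2 + 180u - 945)
  u^3 + 10u^2 + 3u - 126 = ((1/45)u + 2/15)(45u^2 + 180u - 945) + (0)
Last nonzero remainder: 45u^2 + 180u - 945. Dividing through by 45 gives the monic gcd u^2 + 4u - 21.
Cancel u^2 + 4u - 21 from numerator and denominator to get the reduced form.

(-5u^2 - 20u + 105)/(u + 6)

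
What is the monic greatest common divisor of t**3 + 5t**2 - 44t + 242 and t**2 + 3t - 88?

t + 11

Apply the Euclidean algorithm:
  t**3 + 5t**2 - 44t + 242 = (t + 2)(t**2 + 3t - 88) + (38t + 418)
  t**2 + 3t - 88 = ((1/38)t - 4/19)(38t + 418) + (0)
Last nonzero remainder: 38t + 418. Dividing through by 38 gives the monic gcd t + 11.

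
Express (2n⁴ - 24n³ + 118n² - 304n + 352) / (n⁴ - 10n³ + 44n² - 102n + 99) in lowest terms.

(2n² - 16n + 32)/(n² - 6n + 9)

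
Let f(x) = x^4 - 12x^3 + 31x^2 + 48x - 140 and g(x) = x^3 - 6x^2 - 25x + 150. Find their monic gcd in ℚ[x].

By polynomial division,
  x^4 - 12x^3 + 31x^2 + 48x - 140 = (x - 6)(x^3 - 6x^2 - 25x + 150) + (20x^2 - 252x + 760)
  x^3 - 6x^2 - 25x + 150 = ((1/20)x + 33/100)(20x^2 - 252x + 760) + ((504/25)x - 504/5)
  20x^2 - 252x + 760 = ((125/126)x - 475/63)((504/25)x - 504/5) + (0)
Last nonzero remainder: (504/25)x - 504/5. Dividing through by 504/25 gives the monic gcd x - 5.

x - 5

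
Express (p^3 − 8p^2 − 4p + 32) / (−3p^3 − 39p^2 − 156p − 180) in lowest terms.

By polynomial division,
  p^3 − 8p^2 − 4p + 32 = (−1/3)(−3p^3 − 39p^2 − 156p − 180) + (−21p^2 − 56p − 28)
  −3p^3 − 39p^2 − 156p − 180 = ((1/7)p + 31/21)(−21p^2 − 56p − 28) + (−(208/3)p − 416/3)
  −21p^2 − 56p − 28 = ((63/208)p + 21/104)(−(208/3)p − 416/3) + (0)
Last nonzero remainder: −(208/3)p − 416/3. Dividing through by −208/3 gives the monic gcd p + 2.
Cancel p + 2 from numerator and denominator to get the reduced form.

(−p^2 + 10p − 16)/(3p^2 + 33p + 90)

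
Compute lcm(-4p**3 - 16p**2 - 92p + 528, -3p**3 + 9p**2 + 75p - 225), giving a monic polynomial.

p**5 + 4p**4 - 2p**3 - 232p**2 - 575p + 3300

Apply the Euclidean algorithm:
  -4p**3 - 16p**2 - 92p + 528 = (4/3)(-3p**3 + 9p**2 + 75p - 225) + (-28p**2 - 192p + 828)
  -3p**3 + 9p**2 + 75p - 225 = ((3/28)p - 207/196)(-28p**2 - 192p + 828) + (-(10608/49)p + 31824/49)
  -28p**2 - 192p + 828 = ((343/2652)p + 1127/884)(-(10608/49)p + 31824/49) + (0)
Last nonzero remainder: -(10608/49)p + 31824/49. Dividing through by -10608/49 gives the monic gcd p - 3.
Then lcm(f, g) = f·g / gcd(f, g); expanding and making the result monic gives the answer.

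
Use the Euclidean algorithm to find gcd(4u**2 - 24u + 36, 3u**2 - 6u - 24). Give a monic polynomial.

By polynomial division,
  4u**2 - 24u + 36 = (4/3)(3u**2 - 6u - 24) + (-16u + 68)
  3u**2 - 6u - 24 = (-(3/16)u - 27/64)(-16u + 68) + (75/16)
  -16u + 68 = (-(256/75)u + 1088/75)(75/16) + (0)
The last nonzero remainder is the constant 75/16, so the polynomials are coprime and gcd = 1.

1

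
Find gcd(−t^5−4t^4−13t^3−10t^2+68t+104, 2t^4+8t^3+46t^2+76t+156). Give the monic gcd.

Euclidean algorithm in ℚ[t]:
  −t^5−4t^4−13t^3−10t^2+68t+104 = (−(1/2)t)(2t^4+8t^3+46t^2+76t+156) + (10t^3+28t^2+146t+104)
  2t^4+8t^3+46t^2+76t+156 = ((1/5)t+6/25)(10t^3+28t^2+146t+104) + ((252/25)t^2+(504/25)t+3276/25)
  10t^3+28t^2+146t+104 = ((125/126)t+50/63)((252/25)t^2+(504/25)t+3276/25) + (0)
Last nonzero remainder: (252/25)t^2+(504/25)t+3276/25. Dividing through by 252/25 gives the monic gcd t^2+2t+13.

t^2+2t+13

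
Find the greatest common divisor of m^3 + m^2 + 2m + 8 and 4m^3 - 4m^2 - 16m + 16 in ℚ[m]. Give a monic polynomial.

Repeated division with remainder:
  m^3 + m^2 + 2m + 8 = (1/4)(4m^3 - 4m^2 - 16m + 16) + (2m^2 + 6m + 4)
  4m^3 - 4m^2 - 16m + 16 = (2m - 8)(2m^2 + 6m + 4) + (24m + 48)
  2m^2 + 6m + 4 = ((1/12)m + 1/12)(24m + 48) + (0)
Last nonzero remainder: 24m + 48. Dividing through by 24 gives the monic gcd m + 2.

m + 2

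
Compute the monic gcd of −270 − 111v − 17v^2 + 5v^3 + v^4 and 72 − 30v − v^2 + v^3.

6 + v

Apply the Euclidean algorithm:
  v^4 + 5v^3 − 17v^2 − 111v − 270 = (v + 6)(v^3 − v^2 − 30v + 72) + (19v^2 − 3v − 702)
  v^3 − v^2 − 30v + 72 = ((1/19)v − 16/361)(19v^2 − 3v − 702) + ((2460/361)v + 14760/361)
  19v^2 − 3v − 702 = ((6859/2460)v − 14079/820)((2460/361)v + 14760/361) + (0)
Last nonzero remainder: (2460/361)v + 14760/361. Dividing through by 2460/361 gives the monic gcd v + 6.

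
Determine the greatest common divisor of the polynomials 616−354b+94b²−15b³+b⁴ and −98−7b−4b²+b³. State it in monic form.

−7+b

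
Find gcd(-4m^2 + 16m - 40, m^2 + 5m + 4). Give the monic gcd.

1

Euclidean algorithm in ℚ[m]:
  -4m^2 + 16m - 40 = (-4)(m^2 + 5m + 4) + (36m - 24)
  m^2 + 5m + 4 = ((1/36)m + 17/108)(36m - 24) + (70/9)
  36m - 24 = ((162/35)m - 108/35)(70/9) + (0)
The last nonzero remainder is the constant 70/9, so the polynomials are coprime and gcd = 1.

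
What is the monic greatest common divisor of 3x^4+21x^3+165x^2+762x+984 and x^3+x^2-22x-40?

By polynomial division,
  3x^4+21x^3+165x^2+762x+984 = (3x+18)(x^3+x^2-22x-40) + (213x^2+1278x+1704)
  x^3+x^2-22x-40 = ((1/213)x-5/213)(213x^2+1278x+1704) + (0)
Last nonzero remainder: 213x^2+1278x+1704. Dividing through by 213 gives the monic gcd x^2+6x+8.

x^2+6x+8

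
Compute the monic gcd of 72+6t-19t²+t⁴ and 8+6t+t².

8+6t+t²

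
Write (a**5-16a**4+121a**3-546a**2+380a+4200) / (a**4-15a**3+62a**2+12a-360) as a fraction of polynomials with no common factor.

Repeated division with remainder:
  a**5-16a**4+121a**3-546a**2+380a+4200 = (a-1)(a**4-15a**3+62a**2+12a-360) + (44a**3-496a**2+752a+3840)
  a**4-15a**3+62a**2+12a-360 = ((1/44)a-41/484)(44a**3-496a**2+752a+3840) + ((350/121)a**2-(1400/121)a-4200/121)
  44a**3-496a**2+752a+3840 = ((2662/175)a-3872/35)((350/121)a**2-(1400/121)a-4200/121) + (0)
Last nonzero remainder: (350/121)a**2-(1400/121)a-4200/121. Dividing through by 350/121 gives the monic gcd a**2-4a-12.
Cancel a**2-4a-12 from numerator and denominator to get the reduced form.

(a**3-12a**2+85a-350)/(a**2-11a+30)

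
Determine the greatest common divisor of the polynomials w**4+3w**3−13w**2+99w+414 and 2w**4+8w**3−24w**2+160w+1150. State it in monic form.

w**2−6w+23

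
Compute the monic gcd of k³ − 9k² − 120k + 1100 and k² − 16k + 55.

Apply the Euclidean algorithm:
  k³ − 9k² − 120k + 1100 = (k + 7)(k² − 16k + 55) + (−63k + 715)
  k² − 16k + 55 = (−(1/63)k + 293/3969)(−63k + 715) + (8800/3969)
  −63k + 715 = (−(250047/8800)k + 51597/160)(8800/3969) + (0)
The last nonzero remainder is the constant 8800/3969, so the polynomials are coprime and gcd = 1.

1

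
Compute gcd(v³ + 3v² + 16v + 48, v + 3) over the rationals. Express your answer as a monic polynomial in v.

v + 3

By polynomial division,
  v³ + 3v² + 16v + 48 = (v² + 16)(v + 3) + (0)
The last nonzero remainder v + 3 is already monic.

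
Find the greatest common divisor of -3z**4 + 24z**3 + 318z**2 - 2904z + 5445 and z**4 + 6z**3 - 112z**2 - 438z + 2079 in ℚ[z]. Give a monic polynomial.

z**2 + 8z - 33

By polynomial division,
  -3z**4 + 24z**3 + 318z**2 - 2904z + 5445 = (-3)(z**4 + 6z**3 - 112z**2 - 438z + 2079) + (42z**3 - 18z**2 - 4218z + 11682)
  z**4 + 6z**3 - 112z**2 - 438z + 2079 = ((1/42)z + 15/98)(42z**3 - 18z**2 - 4218z + 11682) + (-(432/49)z**2 - (3456/49)z + 14256/49)
  42z**3 - 18z**2 - 4218z + 11682 = (-(343/72)z + 2891/72)(-(432/49)z**2 - (3456/49)z + 14256/49) + (0)
Last nonzero remainder: -(432/49)z**2 - (3456/49)z + 14256/49. Dividing through by -432/49 gives the monic gcd z**2 + 8z - 33.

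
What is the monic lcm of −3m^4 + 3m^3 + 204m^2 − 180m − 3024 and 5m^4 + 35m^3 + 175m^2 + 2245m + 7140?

Euclidean algorithm in ℚ[m]:
  −3m^4 + 3m^3 + 204m^2 − 180m − 3024 = (−3/5)(5m^4 + 35m^3 + 175m^2 + 2245m + 7140) + (24m^3 + 309m^2 + 1167m + 1260)
  5m^4 + 35m^3 + 175m^2 + 2245m + 7140 = ((5/24)m − 235/192)(24m^3 + 309m^2 + 1167m + 1260) + ((19845/64)m^2 + (218295/64)m + 138915/16)
  24m^3 + 309m^2 + 1167m + 1260 = ((512/6615)m + 64/441)((19845/64)m^2 + (218295/64)m + 138915/16) + (0)
Last nonzero remainder: (19845/64)m^2 + (218295/64)m + 138915/16. Dividing through by 19845/64 gives the monic gcd m^2 + 11m + 28.
Then lcm(f, g) = f·g / gcd(f, g); expanding and making the result monic gives the answer.

m^6 − 5m^5 − 13m^4 + 281m^3 − 2700m^2 − 972m + 51408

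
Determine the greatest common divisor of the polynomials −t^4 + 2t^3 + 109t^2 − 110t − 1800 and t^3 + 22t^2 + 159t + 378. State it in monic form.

Repeated division with remainder:
  −t^4 + 2t^3 + 109t^2 − 110t − 1800 = (−t + 24)(t^3 + 22t^2 + 159t + 378) + (−260t^2 − 3548t − 10872)
  t^3 + 22t^2 + 159t + 378 = (−(1/260)t − 543/16900)(−260t^2 − 3548t − 10872) + ((13464/4225)t + 121176/4225)
  −260t^2 − 3548t − 10872 = (−(274625/3366)t − 637975/1683)((13464/4225)t + 121176/4225) + (0)
Last nonzero remainder: (13464/4225)t + 121176/4225. Dividing through by 13464/4225 gives the monic gcd t + 9.

t + 9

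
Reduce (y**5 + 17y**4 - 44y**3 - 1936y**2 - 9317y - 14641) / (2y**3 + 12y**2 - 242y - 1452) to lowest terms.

By polynomial division,
  y**5 + 17y**4 - 44y**3 - 1936y**2 - 9317y - 14641 = ((1/2)y**2 + (11/2)y + 11/2)(2y**3 + 12y**2 - 242y - 1452) + (55y**2 - 6655)
  2y**3 + 12y**2 - 242y - 1452 = ((2/55)y + 12/55)(55y**2 - 6655) + (0)
Last nonzero remainder: 55y**2 - 6655. Dividing through by 55 gives the monic gcd y**2 - 121.
Cancel y**2 - 121 from numerator and denominator to get the reduced form.

(y**3 + 17y**2 + 77y + 121)/(2y + 12)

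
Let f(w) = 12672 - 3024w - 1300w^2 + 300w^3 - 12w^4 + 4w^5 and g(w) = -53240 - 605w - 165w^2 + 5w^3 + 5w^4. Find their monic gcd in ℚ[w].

By polynomial division,
  4w^5 - 12w^4 + 300w^3 - 1300w^2 - 3024w + 12672 = ((4/5)w - 16/5)(5w^4 + 5w^3 - 165w^2 - 605w - 53240) + (448w^3 - 1344w^2 + 37632w - 157696)
  5w^4 + 5w^3 - 165w^2 - 605w - 53240 = ((5/448)w + 5/112)(448w^3 - 1344w^2 + 37632w - 157696) + (-525w^2 - 525w - 46200)
  448w^3 - 1344w^2 + 37632w - 157696 = (-(64/75)w + 256/75)(-525w^2 - 525w - 46200) + (0)
Last nonzero remainder: -525w^2 - 525w - 46200. Dividing through by -525 gives the monic gcd w^2 + w + 88.

88 + w + w^2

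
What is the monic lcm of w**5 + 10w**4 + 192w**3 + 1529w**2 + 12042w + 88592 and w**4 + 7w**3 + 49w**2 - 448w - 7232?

w**6 + 2w**5 + 112w**4 - 7w**3 - 190w**2 - 7744w - 708736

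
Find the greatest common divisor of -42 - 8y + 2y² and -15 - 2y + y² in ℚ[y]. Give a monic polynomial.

3 + y

Apply the Euclidean algorithm:
  2y² - 8y - 42 = (2)(y² - 2y - 15) + (-4y - 12)
  y² - 2y - 15 = (-(1/4)y + 5/4)(-4y - 12) + (0)
Last nonzero remainder: -4y - 12. Dividing through by -4 gives the monic gcd y + 3.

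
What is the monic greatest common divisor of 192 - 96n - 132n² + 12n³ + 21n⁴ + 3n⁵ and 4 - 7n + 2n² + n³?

-4 + 3n + n²

Repeated division with remainder:
  3n⁵ + 21n⁴ + 12n³ - 132n² - 96n + 192 = (3n² + 15n + 3)(n³ + 2n² - 7n + 4) + (-45n² - 135n + 180)
  n³ + 2n² - 7n + 4 = (-(1/45)n + 1/45)(-45n² - 135n + 180) + (0)
Last nonzero remainder: -45n² - 135n + 180. Dividing through by -45 gives the monic gcd n² + 3n - 4.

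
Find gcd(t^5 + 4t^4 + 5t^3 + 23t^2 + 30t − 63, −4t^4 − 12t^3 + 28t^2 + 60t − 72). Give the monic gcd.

t^3 + 5t^2 + 3t − 9

Repeated division with remainder:
  t^5 + 4t^4 + 5t^3 + 23t^2 + 30t − 63 = (−(1/4)t − 1/4)(−4t^4 − 12t^3 + 28t^2 + 60t − 72) + (9t^3 + 45t^2 + 27t − 81)
  −4t^4 − 12t^3 + 28t^2 + 60t − 72 = (−(4/9)t + 8/9)(9t^3 + 45t^2 + 27t − 81) + (0)
Last nonzero remainder: 9t^3 + 45t^2 + 27t − 81. Dividing through by 9 gives the monic gcd t^3 + 5t^2 + 3t − 9.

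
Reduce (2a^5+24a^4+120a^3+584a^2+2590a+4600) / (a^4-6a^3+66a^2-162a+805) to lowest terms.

(2a^3+28a^2+130a+200)/(a^2-4a+35)

Euclidean algorithm in ℚ[a]:
  2a^5+24a^4+120a^3+584a^2+2590a+4600 = (2a+36)(a^4-6a^3+66a^2-162a+805) + (204a^3-1468a^2+6812a-24380)
  a^4-6a^3+66a^2-162a+805 = ((1/204)a+61/10404)(204a^3-1468a^2+6812a-24380) + ((107200/2601)a^2-(214400/2601)a+2465600/2601)
  204a^3-1468a^2+6812a-24380 = ((132651/26800)a-137853/5360)((107200/2601)a^2-(214400/2601)a+2465600/2601) + (0)
Last nonzero remainder: (107200/2601)a^2-(214400/2601)a+2465600/2601. Dividing through by 107200/2601 gives the monic gcd a^2-2a+23.
Cancel a^2-2a+23 from numerator and denominator to get the reduced form.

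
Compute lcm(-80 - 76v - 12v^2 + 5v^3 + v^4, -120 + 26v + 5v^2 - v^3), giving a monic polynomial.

480 + 376v - 4v^2 - 42v^3 - v^4 + v^5

Euclidean algorithm in ℚ[v]:
  v^4 + 5v^3 - 12v^2 - 76v - 80 = (-v - 10)(-v^3 + 5v^2 + 26v - 120) + (64v^2 + 64v - 1280)
  -v^3 + 5v^2 + 26v - 120 = (-(1/64)v + 3/32)(64v^2 + 64v - 1280) + (0)
Last nonzero remainder: 64v^2 + 64v - 1280. Dividing through by 64 gives the monic gcd v^2 + v - 20.
Then lcm(f, g) = f·g / gcd(f, g); expanding and making the result monic gives the answer.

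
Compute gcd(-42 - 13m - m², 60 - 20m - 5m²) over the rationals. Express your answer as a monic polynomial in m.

Repeated division with remainder:
  -m² - 13m - 42 = (1/5)(-5m² - 20m + 60) + (-9m - 54)
  -5m² - 20m + 60 = ((5/9)m - 10/9)(-9m - 54) + (0)
Last nonzero remainder: -9m - 54. Dividing through by -9 gives the monic gcd m + 6.

6 + m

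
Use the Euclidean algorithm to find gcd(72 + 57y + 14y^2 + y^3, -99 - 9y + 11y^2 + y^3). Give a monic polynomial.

Repeated division with remainder:
  y^3 + 14y^2 + 57y + 72 = (y^3 + 11y^2 - 9y - 99) + (3y^2 + 66y + 171)
  y^3 + 11y^2 - 9y - 99 = ((1/3)y - 11/3)(3y^2 + 66y + 171) + (176y + 528)
  3y^2 + 66y + 171 = ((3/176)y + 57/176)(176y + 528) + (0)
Last nonzero remainder: 176y + 528. Dividing through by 176 gives the monic gcd y + 3.

3 + y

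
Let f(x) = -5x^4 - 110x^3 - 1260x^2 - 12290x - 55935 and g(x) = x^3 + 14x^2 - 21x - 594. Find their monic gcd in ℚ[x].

x^2 + 20x + 99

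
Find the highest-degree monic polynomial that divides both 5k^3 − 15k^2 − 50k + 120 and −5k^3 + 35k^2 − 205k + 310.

Euclidean algorithm in ℚ[k]:
  5k^3 − 15k^2 − 50k + 120 = (−1)(−5k^3 + 35k^2 − 205k + 310) + (20k^2 − 255k + 430)
  −5k^3 + 35k^2 − 205k + 310 = (−(1/4)k − 23/16)(20k^2 − 255k + 430) + (−(7425/16)k + 7425/8)
  20k^2 − 255k + 430 = (−(64/1485)k + 688/1485)(−(7425/16)k + 7425/8) + (0)
Last nonzero remainder: −(7425/16)k + 7425/8. Dividing through by −7425/16 gives the monic gcd k − 2.

k − 2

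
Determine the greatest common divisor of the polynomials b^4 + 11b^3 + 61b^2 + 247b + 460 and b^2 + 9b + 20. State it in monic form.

b^2 + 9b + 20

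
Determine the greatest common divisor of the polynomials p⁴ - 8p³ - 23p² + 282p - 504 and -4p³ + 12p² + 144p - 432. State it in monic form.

Repeated division with remainder:
  p⁴ - 8p³ - 23p² + 282p - 504 = (-(1/4)p + 5/4)(-4p³ + 12p² + 144p - 432) + (-2p² - 6p + 36)
  -4p³ + 12p² + 144p - 432 = (2p - 12)(-2p² - 6p + 36) + (0)
Last nonzero remainder: -2p² - 6p + 36. Dividing through by -2 gives the monic gcd p² + 3p - 18.

p² + 3p - 18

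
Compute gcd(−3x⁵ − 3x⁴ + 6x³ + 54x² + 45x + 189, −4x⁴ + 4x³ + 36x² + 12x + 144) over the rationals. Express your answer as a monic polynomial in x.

Repeated division with remainder:
  −3x⁵ − 3x⁴ + 6x³ + 54x² + 45x + 189 = ((3/4)x + 3/2)(−4x⁴ + 4x³ + 36x² + 12x + 144) + (−27x³ − 9x² − 81x − 27)
  −4x⁴ + 4x³ + 36x² + 12x + 144 = ((4/27)x − 16/81)(−27x³ − 9x² − 81x − 27) + ((416/9)x² + 416/3)
  −27x³ − 9x² − 81x − 27 = (−(243/416)x − 81/416)((416/9)x² + 416/3) + (0)
Last nonzero remainder: (416/9)x² + 416/3. Dividing through by 416/9 gives the monic gcd x² + 3.

x² + 3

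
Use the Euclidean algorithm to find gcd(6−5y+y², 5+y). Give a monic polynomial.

Apply the Euclidean algorithm:
  y²−5y+6 = (y−10)(y+5) + (56)
  y+5 = ((1/56)y+5/56)(56) + (0)
The last nonzero remainder is the constant 56, so the polynomials are coprime and gcd = 1.

1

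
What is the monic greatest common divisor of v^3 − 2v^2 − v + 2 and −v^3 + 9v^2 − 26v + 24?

Repeated division with remainder:
  v^3 − 2v^2 − v + 2 = (−1)(−v^3 + 9v^2 − 26v + 24) + (7v^2 − 27v + 26)
  −v^3 + 9v^2 − 26v + 24 = (−(1/7)v + 36/49)(7v^2 − 27v + 26) + (−(120/49)v + 240/49)
  7v^2 − 27v + 26 = (−(343/120)v + 637/120)(−(120/49)v + 240/49) + (0)
Last nonzero remainder: −(120/49)v + 240/49. Dividing through by −120/49 gives the monic gcd v − 2.

v − 2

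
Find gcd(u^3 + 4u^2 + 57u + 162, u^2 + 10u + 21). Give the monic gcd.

u + 3

Apply the Euclidean algorithm:
  u^3 + 4u^2 + 57u + 162 = (u - 6)(u^2 + 10u + 21) + (96u + 288)
  u^2 + 10u + 21 = ((1/96)u + 7/96)(96u + 288) + (0)
Last nonzero remainder: 96u + 288. Dividing through by 96 gives the monic gcd u + 3.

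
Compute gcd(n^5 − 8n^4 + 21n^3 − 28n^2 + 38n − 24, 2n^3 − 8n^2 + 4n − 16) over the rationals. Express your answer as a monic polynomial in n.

n^3 − 4n^2 + 2n − 8

Apply the Euclidean algorithm:
  n^5 − 8n^4 + 21n^3 − 28n^2 + 38n − 24 = ((1/2)n^2 − 2n + 3/2)(2n^3 − 8n^2 + 4n − 16) + (0)
Last nonzero remainder: 2n^3 − 8n^2 + 4n − 16. Dividing through by 2 gives the monic gcd n^3 − 4n^2 + 2n − 8.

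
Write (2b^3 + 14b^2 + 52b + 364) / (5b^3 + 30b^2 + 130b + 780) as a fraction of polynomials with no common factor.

(2b + 14)/(5b + 30)

By polynomial division,
  2b^3 + 14b^2 + 52b + 364 = (2/5)(5b^3 + 30b^2 + 130b + 780) + (2b^2 + 52)
  5b^3 + 30b^2 + 130b + 780 = ((5/2)b + 15)(2b^2 + 52) + (0)
Last nonzero remainder: 2b^2 + 52. Dividing through by 2 gives the monic gcd b^2 + 26.
Cancel b^2 + 26 from numerator and denominator to get the reduced form.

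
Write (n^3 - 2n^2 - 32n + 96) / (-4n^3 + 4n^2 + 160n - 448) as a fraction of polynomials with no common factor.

Euclidean algorithm in ℚ[n]:
  n^3 - 2n^2 - 32n + 96 = (-1/4)(-4n^3 + 4n^2 + 160n - 448) + (-n^2 + 8n - 16)
  -4n^3 + 4n^2 + 160n - 448 = (4n + 28)(-n^2 + 8n - 16) + (0)
Last nonzero remainder: -n^2 + 8n - 16. Dividing through by -1 gives the monic gcd n^2 - 8n + 16.
Cancel n^2 - 8n + 16 from numerator and denominator to get the reduced form.

(-n - 6)/(4n + 28)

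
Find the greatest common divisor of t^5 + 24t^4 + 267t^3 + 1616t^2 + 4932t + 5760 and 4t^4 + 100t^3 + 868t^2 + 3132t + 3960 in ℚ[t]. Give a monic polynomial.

Apply the Euclidean algorithm:
  t^5 + 24t^4 + 267t^3 + 1616t^2 + 4932t + 5760 = ((1/4)t − 1/4)(4t^4 + 100t^3 + 868t^2 + 3132t + 3960) + (75t^3 + 1050t^2 + 4725t + 6750)
  4t^4 + 100t^3 + 868t^2 + 3132t + 3960 = ((4/75)t + 44/75)(75t^3 + 1050t^2 + 4725t + 6750) + (0)
Last nonzero remainder: 75t^3 + 1050t^2 + 4725t + 6750. Dividing through by 75 gives the monic gcd t^3 + 14t^2 + 63t + 90.

t^3 + 14t^2 + 63t + 90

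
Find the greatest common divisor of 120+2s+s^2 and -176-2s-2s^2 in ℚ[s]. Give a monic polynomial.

Apply the Euclidean algorithm:
  s^2+2s+120 = (-1/2)(-2s^2-2s-176) + (s+32)
  -2s^2-2s-176 = (-2s+62)(s+32) + (-2160)
  s+32 = (-(1/2160)s-2/135)(-2160) + (0)
The last nonzero remainder is the constant -2160, so the polynomials are coprime and gcd = 1.

1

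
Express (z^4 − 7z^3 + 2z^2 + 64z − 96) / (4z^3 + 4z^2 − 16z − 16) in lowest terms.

By polynomial division,
  z^4 − 7z^3 + 2z^2 + 64z − 96 = ((1/4)z − 2)(4z^3 + 4z^2 − 16z − 16) + (14z^2 + 36z − 128)
  4z^3 + 4z^2 − 16z − 16 = ((2/7)z − 22/49)(14z^2 + 36z − 128) + ((1800/49)z − 3600/49)
  14z^2 + 36z − 128 = ((343/900)z + 392/225)((1800/49)z − 3600/49) + (0)
Last nonzero remainder: (1800/49)z − 3600/49. Dividing through by 1800/49 gives the monic gcd z − 2.
Cancel z − 2 from numerator and denominator to get the reduced form.

(z^3 − 5z^2 − 8z + 48)/(4z^2 + 12z + 8)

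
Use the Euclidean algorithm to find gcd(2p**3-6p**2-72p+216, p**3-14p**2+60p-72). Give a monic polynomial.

p-6

By polynomial division,
  2p**3-6p**2-72p+216 = (2)(p**3-14p**2+60p-72) + (22p**2-192p+360)
  p**3-14p**2+60p-72 = ((1/22)p-29/121)(22p**2-192p+360) + (-(288/121)p+1728/121)
  22p**2-192p+360 = (-(1331/144)p+605/24)(-(288/121)p+1728/121) + (0)
Last nonzero remainder: -(288/121)p+1728/121. Dividing through by -288/121 gives the monic gcd p-6.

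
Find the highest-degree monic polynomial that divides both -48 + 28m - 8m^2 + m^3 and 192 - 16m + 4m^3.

Repeated division with remainder:
  m^3 - 8m^2 + 28m - 48 = (1/4)(4m^3 - 16m + 192) + (-8m^2 + 32m - 96)
  4m^3 - 16m + 192 = (-(1/2)m - 2)(-8m^2 + 32m - 96) + (0)
Last nonzero remainder: -8m^2 + 32m - 96. Dividing through by -8 gives the monic gcd m^2 - 4m + 12.

12 - 4m + m^2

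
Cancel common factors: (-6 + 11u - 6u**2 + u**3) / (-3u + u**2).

By polynomial division,
  u**3 - 6u**2 + 11u - 6 = (u - 3)(u**2 - 3u) + (2u - 6)
  u**2 - 3u = ((1/2)u)(2u - 6) + (0)
Last nonzero remainder: 2u - 6. Dividing through by 2 gives the monic gcd u - 3.
Cancel u - 3 from numerator and denominator to get the reduced form.

(2 - 3u + u**2)/(u)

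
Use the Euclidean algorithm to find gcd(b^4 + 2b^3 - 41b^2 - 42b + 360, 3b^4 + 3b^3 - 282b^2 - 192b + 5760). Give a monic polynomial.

b^2 + b - 30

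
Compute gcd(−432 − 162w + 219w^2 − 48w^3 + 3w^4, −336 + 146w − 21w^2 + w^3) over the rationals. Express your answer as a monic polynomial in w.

48 − 14w + w^2

Apply the Euclidean algorithm:
  3w^4 − 48w^3 + 219w^2 − 162w − 432 = (3w + 15)(w^3 − 21w^2 + 146w − 336) + (96w^2 − 1344w + 4608)
  w^3 − 21w^2 + 146w − 336 = ((1/96)w − 7/96)(96w^2 − 1344w + 4608) + (0)
Last nonzero remainder: 96w^2 − 1344w + 4608. Dividing through by 96 gives the monic gcd w^2 − 14w + 48.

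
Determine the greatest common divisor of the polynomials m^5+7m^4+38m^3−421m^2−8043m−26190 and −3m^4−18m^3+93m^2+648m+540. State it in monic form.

m^2+11m+30

By polynomial division,
  m^5+7m^4+38m^3−421m^2−8043m−26190 = (−(1/3)m−1/3)(−3m^4−18m^3+93m^2+648m+540) + (63m^3−174m^2−7647m−26010)
  −3m^4−18m^3+93m^2+648m+540 = (−(1/21)m−184/441)(63m^3−174m^2−7647m−26010) + (−(50530/147)m^2−(555830/147)m−505300/49)
  63m^3−174m^2−7647m−26010 = (−(9261/50530)m+127449/50530)(−(50530/147)m^2−(555830/147)m−505300/49) + (0)
Last nonzero remainder: −(50530/147)m^2−(555830/147)m−505300/49. Dividing through by −50530/147 gives the monic gcd m^2+11m+30.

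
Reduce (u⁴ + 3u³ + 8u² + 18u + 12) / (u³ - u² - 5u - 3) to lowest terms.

By polynomial division,
  u⁴ + 3u³ + 8u² + 18u + 12 = (u + 4)(u³ - u² - 5u - 3) + (17u² + 41u + 24)
  u³ - u² - 5u - 3 = ((1/17)u - 58/289)(17u² + 41u + 24) + ((525/289)u + 525/289)
  17u² + 41u + 24 = ((4913/525)u + 2312/175)((525/289)u + 525/289) + (0)
Last nonzero remainder: (525/289)u + 525/289. Dividing through by 525/289 gives the monic gcd u + 1.
Cancel u + 1 from numerator and denominator to get the reduced form.

(u³ + 2u² + 6u + 12)/(u² - 2u - 3)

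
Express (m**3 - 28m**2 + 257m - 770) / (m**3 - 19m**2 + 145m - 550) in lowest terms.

(m**2 - 18m + 77)/(m**2 - 9m + 55)

Apply the Euclidean algorithm:
  m**3 - 28m**2 + 257m - 770 = (m**3 - 19m**2 + 145m - 550) + (-9m**2 + 112m - 220)
  m**3 - 19m**2 + 145m - 550 = (-(1/9)m + 59/81)(-9m**2 + 112m - 220) + ((3157/81)m - 31570/81)
  -9m**2 + 112m - 220 = (-(729/3157)m + 162/287)((3157/81)m - 31570/81) + (0)
Last nonzero remainder: (3157/81)m - 31570/81. Dividing through by 3157/81 gives the monic gcd m - 10.
Cancel m - 10 from numerator and denominator to get the reduced form.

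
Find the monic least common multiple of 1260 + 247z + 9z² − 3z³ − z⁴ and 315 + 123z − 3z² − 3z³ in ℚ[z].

−3780 − 2001z − 274z² + 6z⁴ + z⁵

Euclidean algorithm in ℚ[z]:
  −z⁴ − 3z³ + 9z² + 247z + 1260 = ((1/3)z + 2/3)(−3z³ − 3z² + 123z + 315) + (−30z² + 60z + 1050)
  −3z³ − 3z² + 123z + 315 = ((1/10)z + 3/10)(−30z² + 60z + 1050) + (0)
Last nonzero remainder: −30z² + 60z + 1050. Dividing through by −30 gives the monic gcd z² − 2z − 35.
Then lcm(f, g) = f·g / gcd(f, g); expanding and making the result monic gives the answer.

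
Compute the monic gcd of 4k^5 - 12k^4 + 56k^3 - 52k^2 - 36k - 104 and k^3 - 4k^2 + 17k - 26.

Euclidean algorithm in ℚ[k]:
  4k^5 - 12k^4 + 56k^3 - 52k^2 - 36k - 104 = (4k^2 + 4k + 4)(k^3 - 4k^2 + 17k - 26) + (0)
The last nonzero remainder k^3 - 4k^2 + 17k - 26 is already monic.

k^3 - 4k^2 + 17k - 26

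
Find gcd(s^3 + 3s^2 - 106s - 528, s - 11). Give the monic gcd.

Repeated division with remainder:
  s^3 + 3s^2 - 106s - 528 = (s^2 + 14s + 48)(s - 11) + (0)
The last nonzero remainder s - 11 is already monic.

s - 11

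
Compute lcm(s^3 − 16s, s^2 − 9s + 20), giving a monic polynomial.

s^4 − 5s^3 − 16s^2 + 80s

Apply the Euclidean algorithm:
  s^3 − 16s = (s + 9)(s^2 − 9s + 20) + (45s − 180)
  s^2 − 9s + 20 = ((1/45)s − 1/9)(45s − 180) + (0)
Last nonzero remainder: 45s − 180. Dividing through by 45 gives the monic gcd s − 4.
Then lcm(f, g) = f·g / gcd(f, g); expanding and making the result monic gives the answer.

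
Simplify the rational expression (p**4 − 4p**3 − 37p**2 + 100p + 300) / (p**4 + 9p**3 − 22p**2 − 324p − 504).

Repeated division with remainder:
  p**4 − 4p**3 − 37p**2 + 100p + 300 = (p**4 + 9p**3 − 22p**2 − 324p − 504) + (−13p**3 − 15p**2 + 424p + 804)
  p**4 + 9p**3 − 22p**2 − 324p − 504 = (−(1/13)p − 102/169)(−13p**3 − 15p**2 + 424p + 804) + ((264/169)p**2 − (1056/169)p − 3168/169)
  −13p**3 − 15p**2 + 424p + 804 = (−(2197/264)p − 11323/264)((264/169)p**2 − (1056/169)p − 3168/169) + (0)
Last nonzero remainder: (264/169)p**2 − (1056/169)p − 3168/169. Dividing through by 264/169 gives the monic gcd p**2 − 4p − 12.
Cancel p**2 − 4p − 12 from numerator and denominator to get the reduced form.

(p**2 − 25)/(p**2 + 13p + 42)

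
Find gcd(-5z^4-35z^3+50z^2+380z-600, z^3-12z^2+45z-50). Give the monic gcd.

z-2

Apply the Euclidean algorithm:
  -5z^4-35z^3+50z^2+380z-600 = (-5z-95)(z^3-12z^2+45z-50) + (-865z^2+4405z-5350)
  z^3-12z^2+45z-50 = (-(1/865)z+239/29929)(-865z^2+4405z-5350) + ((108900/29929)z-217800/29929)
  -865z^2+4405z-5350 = (-(5177717/21780)z+3202403/4356)((108900/29929)z-217800/29929) + (0)
Last nonzero remainder: (108900/29929)z-217800/29929. Dividing through by 108900/29929 gives the monic gcd z-2.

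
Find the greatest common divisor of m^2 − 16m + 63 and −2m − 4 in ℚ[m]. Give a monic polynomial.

1

Repeated division with remainder:
  m^2 − 16m + 63 = (−(1/2)m + 9)(−2m − 4) + (99)
  −2m − 4 = (−(2/99)m − 4/99)(99) + (0)
The last nonzero remainder is the constant 99, so the polynomials are coprime and gcd = 1.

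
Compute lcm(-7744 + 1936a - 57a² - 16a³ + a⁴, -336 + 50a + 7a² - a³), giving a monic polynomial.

325248 - 89056a - 3414a² + 2551a³ - 115a⁴ - 15a⁵ + a⁶

Euclidean algorithm in ℚ[a]:
  a⁴ - 16a³ - 57a² + 1936a - 7744 = (-a + 9)(-a³ + 7a² + 50a - 336) + (-70a² + 1150a - 4720)
  -a³ + 7a² + 50a - 336 = ((1/70)a + 33/245)(-70a² + 1150a - 4720) + (-(1836/49)a + 14688/49)
  -70a² + 1150a - 4720 = ((1715/918)a - 14455/918)(-(1836/49)a + 14688/49) + (0)
Last nonzero remainder: -(1836/49)a + 14688/49. Dividing through by -1836/49 gives the monic gcd a - 8.
Then lcm(f, g) = f·g / gcd(f, g); expanding and making the result monic gives the answer.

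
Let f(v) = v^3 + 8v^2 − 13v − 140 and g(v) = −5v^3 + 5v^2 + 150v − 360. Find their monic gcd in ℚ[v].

Euclidean algorithm in ℚ[v]:
  v^3 + 8v^2 − 13v − 140 = (−1/5)(−5v^3 + 5v^2 + 150v − 360) + (9v^2 + 17v − 212)
  −5v^3 + 5v^2 + 150v − 360 = (−(5/9)v + 130/81)(9v^2 + 17v − 212) + ((400/81)v − 1600/81)
  9v^2 + 17v − 212 = ((729/400)v + 4293/400)((400/81)v − 1600/81) + (0)
Last nonzero remainder: (400/81)v − 1600/81. Dividing through by 400/81 gives the monic gcd v − 4.

v − 4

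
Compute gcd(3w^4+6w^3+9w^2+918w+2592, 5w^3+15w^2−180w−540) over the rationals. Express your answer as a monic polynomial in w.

w^2+9w+18

Repeated division with remainder:
  3w^4+6w^3+9w^2+918w+2592 = ((3/5)w−3/5)(5w^3+15w^2−180w−540) + (126w^2+1134w+2268)
  5w^3+15w^2−180w−540 = ((5/126)w−5/21)(126w^2+1134w+2268) + (0)
Last nonzero remainder: 126w^2+1134w+2268. Dividing through by 126 gives the monic gcd w^2+9w+18.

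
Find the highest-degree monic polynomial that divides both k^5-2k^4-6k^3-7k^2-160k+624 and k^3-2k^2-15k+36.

Apply the Euclidean algorithm:
  k^5-2k^4-6k^3-7k^2-160k+624 = (k^2+9)(k^3-2k^2-15k+36) + (-25k^2-25k+300)
  k^3-2k^2-15k+36 = (-(1/25)k+3/25)(-25k^2-25k+300) + (0)
Last nonzero remainder: -25k^2-25k+300. Dividing through by -25 gives the monic gcd k^2+k-12.

k^2+k-12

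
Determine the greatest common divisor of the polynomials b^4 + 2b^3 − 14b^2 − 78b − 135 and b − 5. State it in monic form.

By polynomial division,
  b^4 + 2b^3 − 14b^2 − 78b − 135 = (b^3 + 7b^2 + 21b + 27)(b − 5) + (0)
The last nonzero remainder b − 5 is already monic.

b − 5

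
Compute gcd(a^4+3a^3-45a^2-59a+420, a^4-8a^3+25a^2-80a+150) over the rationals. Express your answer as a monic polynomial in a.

Apply the Euclidean algorithm:
  a^4+3a^3-45a^2-59a+420 = (a^4-8a^3+25a^2-80a+150) + (11a^3-70a^2+21a+270)
  a^4-8a^3+25a^2-80a+150 = ((1/11)a-18/121)(11a^3-70a^2+21a+270) + ((1534/121)a^2-(12272/121)a+23010/121)
  11a^3-70a^2+21a+270 = ((1331/1534)a+1089/767)((1534/121)a^2-(12272/121)a+23010/121) + (0)
Last nonzero remainder: (1534/121)a^2-(12272/121)a+23010/121. Dividing through by 1534/121 gives the monic gcd a^2-8a+15.

a^2-8a+15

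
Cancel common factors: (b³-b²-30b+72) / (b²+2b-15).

(b²+2b-24)/(b+5)

Apply the Euclidean algorithm:
  b³-b²-30b+72 = (b-3)(b²+2b-15) + (-9b+27)
  b²+2b-15 = (-(1/9)b-5/9)(-9b+27) + (0)
Last nonzero remainder: -9b+27. Dividing through by -9 gives the monic gcd b-3.
Cancel b-3 from numerator and denominator to get the reduced form.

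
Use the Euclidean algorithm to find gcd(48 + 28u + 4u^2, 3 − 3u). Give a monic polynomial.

By polynomial division,
  4u^2 + 28u + 48 = (−(4/3)u − 32/3)(−3u + 3) + (80)
  −3u + 3 = (−(3/80)u + 3/80)(80) + (0)
The last nonzero remainder is the constant 80, so the polynomials are coprime and gcd = 1.

1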